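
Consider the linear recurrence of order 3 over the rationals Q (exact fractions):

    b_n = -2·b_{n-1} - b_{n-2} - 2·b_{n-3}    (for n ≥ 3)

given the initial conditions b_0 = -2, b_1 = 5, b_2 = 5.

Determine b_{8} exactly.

151

b_3 = -2·5 + -1·5 + -2·-2 = -11
b_4 = -2·-11 + -1·5 + -2·5 = 7
b_5 = -2·7 + -1·-11 + -2·5 = -13
b_6 = -2·-13 + -1·7 + -2·-11 = 41
b_7 = -2·41 + -1·-13 + -2·7 = -83
b_8 = -2·-83 + -1·41 + -2·-13 = 151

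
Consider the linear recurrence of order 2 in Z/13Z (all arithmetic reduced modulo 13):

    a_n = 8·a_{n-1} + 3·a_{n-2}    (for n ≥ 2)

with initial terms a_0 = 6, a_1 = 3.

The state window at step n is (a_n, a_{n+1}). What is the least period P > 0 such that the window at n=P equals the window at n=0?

84

n=0: window = (6, 3)
n=1: window = (3, 3)
n=2: window = (3, 7)
n=3: window = (7, 0)
n=4: window = (0, 8)
n=5: window = (8, 12)
n=6: window = (12, 3)
n=7: window = (3, 8)
n=8: window = (8, 8)
n=9: window = (8, 10)
n=10: window = (10, 0)
n=11: window = (0, 4)
n=12: window = (4, 6)
n=13: window = (6, 8)
n=14: window = (8, 4)
n=15: window = (4, 4)
n=16: window = (4, 5)
n=17: window = (5, 0)
n=18: window = (0, 2)
n=19: window = (2, 3)
n=20: window = (3, 4)
n=21: window = (4, 2)
n=22: window = (2, 2)
n=23: window = (2, 9)
n=24: window = (9, 0)
n=25: window = (0, 1)
n=26: window = (1, 8)
n=27: window = (8, 2)
n=28: window = (2, 1)
n=29: window = (1, 1)
n=30: window = (1, 11)
n=31: window = (11, 0)
n=32: window = (0, 7)
n=33: window = (7, 4)
n=34: window = (4, 1)
n=35: window = (1, 7)
n=36: window = (7, 7)
n=37: window = (7, 12)
n=38: window = (12, 0)
n=39: window = (0, 10)
n=40: window = (10, 2)
…
n=82: window = (3, 11)
n=83: window = (11, 6)
n=84: window = (6, 3)
window at n=84 equals window at n=0 → period = 84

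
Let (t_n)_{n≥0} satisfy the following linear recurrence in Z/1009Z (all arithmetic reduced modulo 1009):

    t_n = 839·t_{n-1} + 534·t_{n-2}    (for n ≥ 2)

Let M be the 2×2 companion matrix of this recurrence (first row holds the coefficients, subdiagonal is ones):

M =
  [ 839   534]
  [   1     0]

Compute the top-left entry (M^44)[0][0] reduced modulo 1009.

216

(M^44)[0][0] is the top entry after applying M 44 times to the unit state (1, 0). Equivalently it is h_{45} for the auxiliary sequence (h_n) obeying the same recurrence with h_1 = 1 and h_i = 0 for 0 ≤ i < 1:
h_2 = 839·1 + 534·0 = 839
h_3 = 839·839 + 534·1 = 173
h_4 = 839·173 + 534·839 = 890
h_5 = 839·890 + 534·173 = 613
h_6 = 839·613 + 534·890 = 747
h_7 = 839·747 + 534·613 = 570
h_8 = 839·570 + 534·747 = 307
h_9 = 839·307 + 534·570 = 949
h_10 = 839·949 + 534·307 = 590
h_11 = 839·590 + 534·949 = 848
h_12 = 839·848 + 534·590 = 379
h_13 = 839·379 + 534·848 = 946
h_14 = 839·946 + 534·379 = 197
h_15 = 839·197 + 534·946 = 471
h_16 = 839·471 + 534·197 = 912
h_17 = 839·912 + 534·471 = 619
h_18 = 839·619 + 534·912 = 376
h_19 = 839·376 + 534·619 = 250
h_20 = 839·250 + 534·376 = 880
h_21 = 839·880 + 534·250 = 44
h_22 = 839·44 + 534·880 = 318
h_23 = 839·318 + 534·44 = 715
h_24 = 839·715 + 534·318 = 839
h_25 = 839·839 + 534·715 = 47
h_26 = 839·47 + 534·839 = 112
h_27 = 839·112 + 534·47 = 4
h_28 = 839·4 + 534·112 = 606
h_29 = 839·606 + 534·4 = 16
h_30 = 839·16 + 534·606 = 22
h_31 = 839·22 + 534·16 = 768
h_32 = 839·768 + 534·22 = 250
h_33 = 839·250 + 534·768 = 336
h_34 = 839·336 + 534·250 = 705
h_35 = 839·705 + 534·336 = 43
h_36 = 839·43 + 534·705 = 875
h_37 = 839·875 + 534·43 = 337
h_38 = 839·337 + 534·875 = 306
h_39 = 839·306 + 534·337 = 804
h_40 = 839·804 + 534·306 = 490
h_41 = 839·490 + 534·804 = 958
h_42 = 839·958 + 534·490 = 927
h_43 = 839·927 + 534·958 = 832
h_44 = 839·832 + 534·927 = 428
h_45 = 839·428 + 534·832 = 216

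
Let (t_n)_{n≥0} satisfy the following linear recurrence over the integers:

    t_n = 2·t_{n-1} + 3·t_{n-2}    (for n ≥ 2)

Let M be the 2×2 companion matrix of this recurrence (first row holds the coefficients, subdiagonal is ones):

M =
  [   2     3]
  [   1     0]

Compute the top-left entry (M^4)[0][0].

(M^4)[0][0] is the top entry after applying M 4 times to the unit state (1, 0). Equivalently it is h_{5} for the auxiliary sequence (h_n) obeying the same recurrence with h_1 = 1 and h_i = 0 for 0 ≤ i < 1:
h_2 = 2·1 + 3·0 = 2
h_3 = 2·2 + 3·1 = 7
h_4 = 2·7 + 3·2 = 20
h_5 = 2·20 + 3·7 = 61

61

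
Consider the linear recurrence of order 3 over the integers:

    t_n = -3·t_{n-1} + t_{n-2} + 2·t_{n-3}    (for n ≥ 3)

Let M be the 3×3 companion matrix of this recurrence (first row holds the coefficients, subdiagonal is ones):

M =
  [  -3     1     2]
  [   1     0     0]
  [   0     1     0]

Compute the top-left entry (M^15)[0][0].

-25976815

(M^15)[0][0] is the top entry after applying M 15 times to the unit state (1, 0, 0). Equivalently it is h_{17} for the auxiliary sequence (h_n) obeying the same recurrence with h_2 = 1 and h_i = 0 for 0 ≤ i < 2:
h_3 = -3·1 + 1·0 + 2·0 = -3
h_4 = -3·-3 + 1·1 + 2·0 = 10
h_5 = -3·10 + 1·-3 + 2·1 = -31
h_6 = -3·-31 + 1·10 + 2·-3 = 97
h_7 = -3·97 + 1·-31 + 2·10 = -302
h_8 = -3·-302 + 1·97 + 2·-31 = 941
h_9 = -3·941 + 1·-302 + 2·97 = -2931
h_10 = -3·-2931 + 1·941 + 2·-302 = 9130
h_11 = -3·9130 + 1·-2931 + 2·941 = -28439
h_12 = -3·-28439 + 1·9130 + 2·-2931 = 88585
h_13 = -3·88585 + 1·-28439 + 2·9130 = -275934
h_14 = -3·-275934 + 1·88585 + 2·-28439 = 859509
h_15 = -3·859509 + 1·-275934 + 2·88585 = -2677291
h_16 = -3·-2677291 + 1·859509 + 2·-275934 = 8339514
h_17 = -3·8339514 + 1·-2677291 + 2·859509 = -25976815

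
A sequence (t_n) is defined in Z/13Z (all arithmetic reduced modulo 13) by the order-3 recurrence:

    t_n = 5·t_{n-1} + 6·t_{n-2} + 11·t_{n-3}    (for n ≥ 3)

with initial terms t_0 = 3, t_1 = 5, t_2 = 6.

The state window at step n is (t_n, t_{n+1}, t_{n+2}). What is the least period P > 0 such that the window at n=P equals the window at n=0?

168

n=0: window = (3, 5, 6)
n=1: window = (5, 6, 2)
n=2: window = (6, 2, 10)
n=3: window = (2, 10, 11)
n=4: window = (10, 11, 7)
n=5: window = (11, 7, 3)
n=6: window = (7, 3, 9)
n=7: window = (3, 9, 10)
n=8: window = (9, 10, 7)
n=9: window = (10, 7, 12)
n=10: window = (7, 12, 4)
n=11: window = (12, 4, 0)
n=12: window = (4, 0, 0)
n=13: window = (0, 0, 5)
n=14: window = (0, 5, 12)
n=15: window = (5, 12, 12)
n=16: window = (12, 12, 5)
n=17: window = (12, 5, 8)
n=18: window = (5, 8, 7)
n=19: window = (8, 7, 8)
n=20: window = (7, 8, 1)
n=21: window = (8, 1, 0)
n=22: window = (1, 0, 3)
n=23: window = (0, 3, 0)
n=24: window = (3, 0, 5)
n=25: window = (0, 5, 6)
n=26: window = (5, 6, 8)
n=27: window = (6, 8, 1)
n=28: window = (8, 1, 2)
n=29: window = (1, 2, 0)
n=30: window = (2, 0, 10)
n=31: window = (0, 10, 7)
n=32: window = (10, 7, 4)
n=33: window = (7, 4, 3)
n=34: window = (4, 3, 12)
n=35: window = (3, 12, 5)
n=36: window = (12, 5, 0)
n=37: window = (5, 0, 6)
n=38: window = (0, 6, 7)
n=39: window = (6, 7, 6)
n=40: window = (7, 6, 8)
…
n=166: window = (2, 12, 3)
n=167: window = (12, 3, 5)
n=168: window = (3, 5, 6)
window at n=168 equals window at n=0 → period = 168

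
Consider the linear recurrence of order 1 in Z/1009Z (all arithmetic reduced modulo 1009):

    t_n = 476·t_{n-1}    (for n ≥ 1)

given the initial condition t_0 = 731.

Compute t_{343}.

t_1 = 476·731 = 860
t_2 = 476·860 = 715
t_3 = 476·715 = 307
t_4 = 476·307 = 836
t_5 = 476·836 = 390
t_6 = 476·390 = 993
t_7 = 476·993 = 456
t_8 = 476·456 = 121
t_9 = 476·121 = 83
t_10 = 476·83 = 157
t_11 = 476·157 = 66
t_12 = 476·66 = 137
t_13 = 476·137 = 636
t_14 = 476·636 = 36
t_15 = 476·36 = 992
t_16 = 476·992 = 989
t_17 = 476·989 = 570
t_18 = 476·570 = 908
t_19 = 476·908 = 356
t_20 = 476·356 = 953
t_21 = 476·953 = 587
t_22 = 476·587 = 928
t_23 = 476·928 = 795
t_24 = 476·795 = 45
t_25 = 476·45 = 231
t_26 = 476·231 = 984
t_27 = 476·984 = 208
t_28 = 476·208 = 126
t_29 = 476·126 = 445
t_30 = 476·445 = 939
t_31 = 476·939 = 986
t_32 = 476·986 = 151
t_33 = 476·151 = 237
t_34 = 476·237 = 813
t_35 = 476·813 = 541
t_36 = 476·541 = 221
t_37 = 476·221 = 260
t_38 = 476·260 = 662
t_39 = 476·662 = 304
t_40 = 476·304 = 417
t_41 = 476·417 = 728
t_42 = 476·728 = 441
t_43 = 476·441 = 44
t_44 = 476·44 = 764
t_45 = 476·764 = 424
t_46 = 476·424 = 24
t_47 = 476·24 = 325
t_48 = 476·325 = 323
t_49 = 476·323 = 380
t_50 = 476·380 = 269
t_51 = 476·269 = 910
t_52 = 476·910 = 299
t_53 = 476·299 = 55
t_54 = 476·55 = 955
t_55 = 476·955 = 530
t_56 = 476·530 = 30
t_57 = 476·30 = 154
t_58 = 476·154 = 656
t_59 = 476·656 = 475
t_60 = 476·475 = 84
t_61 = 476·84 = 633
t_62 = 476·633 = 626
t_63 = 476·626 = 321
t_64 = 476·321 = 437
t_65 = 476·437 = 158
t_66 = 476·158 = 542
t_67 = 476·542 = 697
t_68 = 476·697 = 820
t_69 = 476·820 = 846
t_70 = 476·846 = 105
t_71 = 476·105 = 539
t_72 = 476·539 = 278
t_73 = 476·278 = 149
t_74 = 476·149 = 294
t_75 = 476·294 = 702
t_76 = 476·702 = 173
t_77 = 476·173 = 619
t_78 = 476·619 = 16
t_79 = 476·16 = 553
t_80 = 476·553 = 888
t_81 = 476·888 = 926
t_82 = 476·926 = 852
t_83 = 476·852 = 943
t_84 = 476·943 = 872
t_85 = 476·872 = 373
t_86 = 476·373 = 973
t_87 = 476·973 = 17
t_88 = 476·17 = 20
t_89 = 476·20 = 439
t_90 = 476·439 = 101
t_91 = 476·101 = 653
t_92 = 476·653 = 56
t_93 = 476·56 = 422
t_94 = 476·422 = 81
t_95 = 476·81 = 214
t_96 = 476·214 = 964
t_97 = 476·964 = 778
t_98 = 476·778 = 25
t_99 = 476·25 = 801
t_100 = 476·801 = 883
t_101 = 476·883 = 564
t_102 = 476·564 = 70
t_103 = 476·70 = 23
t_104 = 476·23 = 858
t_105 = 476·858 = 772
t_106 = 476·772 = 196
t_107 = 476·196 = 468
t_108 = 476·468 = 788
t_109 = 476·788 = 749
t_110 = 476·749 = 347
t_111 = 476·347 = 705
t_112 = 476·705 = 592
t_113 = 476·592 = 281
t_114 = 476·281 = 568
t_115 = 476·568 = 965
t_116 = 476·965 = 245
t_117 = 476·245 = 585
t_118 = 476·585 = 985
t_119 = 476·985 = 684
t_120 = 476·684 = 686
t_121 = 476·686 = 629
t_122 = 476·629 = 740
t_123 = 476·740 = 99
t_124 = 476·99 = 710
t_125 = 476·710 = 954
t_126 = 476·954 = 54
t_127 = 476·54 = 479
t_128 = 476·479 = 979
t_129 = 476·979 = 855
t_130 = 476·855 = 353
t_131 = 476·353 = 534
t_132 = 476·534 = 925
t_133 = 476·925 = 376
t_134 = 476·376 = 383
t_135 = 476·383 = 688
t_136 = 476·688 = 572
t_137 = 476·572 = 851
t_138 = 476·851 = 467
t_139 = 476·467 = 312
t_140 = 476·312 = 189
t_141 = 476·189 = 163
t_142 = 476·163 = 904
t_143 = 476·904 = 470
t_144 = 476·470 = 731
(t_144) = (731) = (t_0), so the sequence has period 144.
343 ≡ 55 (mod 144), hence t_343 = t_55 = 530.

530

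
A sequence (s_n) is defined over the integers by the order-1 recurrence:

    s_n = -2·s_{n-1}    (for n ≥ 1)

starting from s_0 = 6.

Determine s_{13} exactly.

-49152

s_1 = -2·6 = -12
s_2 = -2·-12 = 24
s_3 = -2·24 = -48
s_4 = -2·-48 = 96
s_5 = -2·96 = -192
s_6 = -2·-192 = 384
s_7 = -2·384 = -768
s_8 = -2·-768 = 1536
s_9 = -2·1536 = -3072
s_10 = -2·-3072 = 6144
s_11 = -2·6144 = -12288
s_12 = -2·-12288 = 24576
s_13 = -2·24576 = -49152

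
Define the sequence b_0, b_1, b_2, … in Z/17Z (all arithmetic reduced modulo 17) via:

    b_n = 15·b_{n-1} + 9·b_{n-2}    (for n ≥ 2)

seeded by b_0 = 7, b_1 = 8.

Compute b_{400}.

b_2 = 15·8 + 9·7 = 13
b_3 = 15·13 + 9·8 = 12
b_4 = 15·12 + 9·13 = 8
b_5 = 15·8 + 9·12 = 7
b_6 = 15·7 + 9·8 = 7
b_7 = 15·7 + 9·7 = 15
b_8 = 15·15 + 9·7 = 16
b_9 = 15·16 + 9·15 = 1
b_10 = 15·1 + 9·16 = 6
b_11 = 15·6 + 9·1 = 14
b_12 = 15·14 + 9·6 = 9
b_13 = 15·9 + 9·14 = 6
b_14 = 15·6 + 9·9 = 1
b_15 = 15·1 + 9·6 = 1
b_16 = 15·1 + 9·1 = 7
b_17 = 15·7 + 9·1 = 12
b_18 = 15·12 + 9·7 = 5
b_19 = 15·5 + 9·12 = 13
b_20 = 15·13 + 9·5 = 2
b_21 = 15·2 + 9·13 = 11
b_22 = 15·11 + 9·2 = 13
b_23 = 15·13 + 9·11 = 5
b_24 = 15·5 + 9·13 = 5
b_25 = 15·5 + 9·5 = 1
b_26 = 15·1 + 9·5 = 9
b_27 = 15·9 + 9·1 = 8
b_28 = 15·8 + 9·9 = 14
b_29 = 15·14 + 9·8 = 10
b_30 = 15·10 + 9·14 = 4
b_31 = 15·4 + 9·10 = 14
b_32 = 15·14 + 9·4 = 8
b_33 = 15·8 + 9·14 = 8
b_34 = 15·8 + 9·8 = 5
b_35 = 15·5 + 9·8 = 11
b_36 = 15·11 + 9·5 = 6
b_37 = 15·6 + 9·11 = 2
b_38 = 15·2 + 9·6 = 16
b_39 = 15·16 + 9·2 = 3
b_40 = 15·3 + 9·16 = 2
b_41 = 15·2 + 9·3 = 6
b_42 = 15·6 + 9·2 = 6
b_43 = 15·6 + 9·6 = 8
b_44 = 15·8 + 9·6 = 4
b_45 = 15·4 + 9·8 = 13
b_46 = 15·13 + 9·4 = 10
b_47 = 15·10 + 9·13 = 12
b_48 = 15·12 + 9·10 = 15
b_49 = 15·15 + 9·12 = 10
b_50 = 15·10 + 9·15 = 13
b_51 = 15·13 + 9·10 = 13
b_52 = 15·13 + 9·13 = 6
b_53 = 15·6 + 9·13 = 3
b_54 = 15·3 + 9·6 = 14
b_55 = 15·14 + 9·3 = 16
b_56 = 15·16 + 9·14 = 9
b_57 = 15·9 + 9·16 = 7
b_58 = 15·7 + 9·9 = 16
b_59 = 15·16 + 9·7 = 14
b_60 = 15·14 + 9·16 = 14
b_61 = 15·14 + 9·14 = 13
b_62 = 15·13 + 9·14 = 15
b_63 = 15·15 + 9·13 = 2
b_64 = 15·2 + 9·15 = 12
b_65 = 15·12 + 9·2 = 11
b_66 = 15·11 + 9·12 = 1
b_67 = 15·1 + 9·11 = 12
b_68 = 15·12 + 9·1 = 2
b_69 = 15·2 + 9·12 = 2
b_70 = 15·2 + 9·2 = 14
b_71 = 15·14 + 9·2 = 7
b_72 = 15·7 + 9·14 = 10
b_73 = 15·10 + 9·7 = 9
b_74 = 15·9 + 9·10 = 4
b_75 = 15·4 + 9·9 = 5
b_76 = 15·5 + 9·4 = 9
b_77 = 15·9 + 9·5 = 10
b_78 = 15·10 + 9·9 = 10
b_79 = 15·10 + 9·10 = 2
b_80 = 15·2 + 9·10 = 1
b_81 = 15·1 + 9·2 = 16
b_82 = 15·16 + 9·1 = 11
b_83 = 15·11 + 9·16 = 3
b_84 = 15·3 + 9·11 = 8
b_85 = 15·8 + 9·3 = 11
b_86 = 15·11 + 9·8 = 16
b_87 = 15·16 + 9·11 = 16
b_88 = 15·16 + 9·16 = 10
b_89 = 15·10 + 9·16 = 5
b_90 = 15·5 + 9·10 = 12
b_91 = 15·12 + 9·5 = 4
b_92 = 15·4 + 9·12 = 15
b_93 = 15·15 + 9·4 = 6
b_94 = 15·6 + 9·15 = 4
b_95 = 15·4 + 9·6 = 12
b_96 = 15·12 + 9·4 = 12
b_97 = 15·12 + 9·12 = 16
b_98 = 15·16 + 9·12 = 8
b_99 = 15·8 + 9·16 = 9
b_100 = 15·9 + 9·8 = 3
b_101 = 15·3 + 9·9 = 7
b_102 = 15·7 + 9·3 = 13
b_103 = 15·13 + 9·7 = 3
b_104 = 15·3 + 9·13 = 9
b_105 = 15·9 + 9·3 = 9
b_106 = 15·9 + 9·9 = 12
b_107 = 15·12 + 9·9 = 6
b_108 = 15·6 + 9·12 = 11
b_109 = 15·11 + 9·6 = 15
b_110 = 15·15 + 9·11 = 1
b_111 = 15·1 + 9·15 = 14
b_112 = 15·14 + 9·1 = 15
b_113 = 15·15 + 9·14 = 11
b_114 = 15·11 + 9·15 = 11
b_115 = 15·11 + 9·11 = 9
b_116 = 15·9 + 9·11 = 13
b_117 = 15·13 + 9·9 = 4
b_118 = 15·4 + 9·13 = 7
b_119 = 15·7 + 9·4 = 5
b_120 = 15·5 + 9·7 = 2
b_121 = 15·2 + 9·5 = 7
b_122 = 15·7 + 9·2 = 4
b_123 = 15·4 + 9·7 = 4
b_124 = 15·4 + 9·4 = 11
b_125 = 15·11 + 9·4 = 14
b_126 = 15·14 + 9·11 = 3
b_127 = 15·3 + 9·14 = 1
b_128 = 15·1 + 9·3 = 8
b_129 = 15·8 + 9·1 = 10
b_130 = 15·10 + 9·8 = 1
b_131 = 15·1 + 9·10 = 3
b_132 = 15·3 + 9·1 = 3
b_133 = 15·3 + 9·3 = 4
b_134 = 15·4 + 9·3 = 2
b_135 = 15·2 + 9·4 = 15
b_136 = 15·15 + 9·2 = 5
b_137 = 15·5 + 9·15 = 6
b_138 = 15·6 + 9·5 = 16
b_139 = 15·16 + 9·6 = 5
b_140 = 15·5 + 9·16 = 15
b_141 = 15·15 + 9·5 = 15
b_142 = 15·15 + 9·15 = 3
b_143 = 15·3 + 9·15 = 10
b_144 = 15·10 + 9·3 = 7
b_145 = 15·7 + 9·10 = 8
(b_144, b_145) = (7, 8) = (b_0, b_1), so the sequence has period 144.
400 ≡ 112 (mod 144), hence b_400 = b_112 = 15.

15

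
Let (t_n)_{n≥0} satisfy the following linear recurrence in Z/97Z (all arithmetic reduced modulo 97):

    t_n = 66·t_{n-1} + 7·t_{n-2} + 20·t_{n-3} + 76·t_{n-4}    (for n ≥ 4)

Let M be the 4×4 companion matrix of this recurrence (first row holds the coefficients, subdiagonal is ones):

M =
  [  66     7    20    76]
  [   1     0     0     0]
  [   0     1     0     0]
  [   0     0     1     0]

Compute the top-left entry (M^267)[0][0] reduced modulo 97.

(M^267)[0][0] is the top entry after applying M 267 times to the unit state (1, 0, 0, 0). Equivalently it is h_{270} for the auxiliary sequence (h_n) obeying the same recurrence with h_3 = 1 and h_i = 0 for 0 ≤ i < 3:
h_4 = 66·1 + 7·0 + 20·0 + 76·0 = 66
h_5 = 66·66 + 7·1 + 20·0 + 76·0 = 95
h_6 = 66·95 + 7·66 + 20·1 + 76·0 = 59
h_7 = 66·59 + 7·95 + 20·66 + 76·1 = 38
h_8 = 66·38 + 7·59 + 20·95 + 76·66 = 40
h_9 = 66·40 + 7·38 + 20·59 + 76·95 = 54
Continuing the recurrence:
  h_10 = 67;  h_11 = 49;  h_12 = 63;  h_13 = 51;  h_14 = 82;  h_15 = 83
  h_16 = 26;  h_17 = 53;  h_18 = 29;  h_19 = 92;  h_20 = 96;  h_21 = 45
  h_22 = 23;  h_23 = 75;  h_24 = 18;  h_25 = 64;  h_26 = 32;  h_27 = 84
  h_28 = 74;  h_29 = 15;  h_30 = 91;  h_31 = 7;  h_32 = 39;  h_33 = 54
  h_34 = 29;  h_35 = 15;  h_36 = 96;  h_37 = 67;  h_38 = 32;  h_39 = 15
  h_40 = 53;  h_41 = 23;  h_42 = 62;  h_43 = 51;  h_44 = 43;  h_45 = 72
  h_46 = 18;  h_47 = 26;  h_48 = 51;  h_49 = 68;  h_50 = 40;  h_51 = 1
  h_52 = 53;  h_53 = 64;  h_54 = 89;  h_55 = 86;  h_56 = 64;  h_57 = 24
  h_58 = 40;  h_59 = 51;  h_60 = 66;  h_61 = 62;  h_62 = 78;  h_63 = 11
  h_64 = 59;  h_65 = 58;  h_66 = 10;  h_67 = 75;  h_68 = 91;  h_69 = 81
  h_70 = 95;  h_71 = 1;  h_72 = 52;  h_73 = 49;  h_74 = 71;  h_75 = 34
  h_76 = 10;  h_77 = 28;  h_78 = 40;  h_79 = 91;  h_80 = 40;  h_81 = 94
  h_82 = 92;  h_83 = 90;  h_84 = 58;  h_85 = 56;  h_86 = 90;  h_87 = 73
  h_88 = 15;  h_89 = 88;  h_90 = 51;  h_91 = 33;  h_92 = 3;  h_93 = 86
  h_94 = 48;  h_95 = 33;  h_96 = 0;  h_97 = 64;  h_98 = 93;  h_99 = 73
  h_100 = 56;  h_101 = 67;  h_102 = 53;  h_103 = 62;  h_104 = 68;  h_105 = 16
  h_106 = 10;  h_107 = 54;  h_108 = 4;  h_109 = 21;  h_110 = 53;  h_111 = 69
  h_112 = 23;  h_113 = 1;  h_114 = 9;  h_115 = 0;  h_116 = 85;  h_117 = 46
  h_118 = 47;  h_119 = 80;  h_120 = 88;  h_121 = 37;  h_122 = 82;  h_123 = 28
  h_124 = 53;  h_125 = 95;  h_126 = 47;  h_127 = 68;  h_128 = 75;  h_129 = 6
  h_130 = 33;  h_131 = 61;  h_132 = 86;  h_133 = 41;  h_134 = 52;  h_135 = 84
  h_136 = 72;  h_137 = 87;  h_138 = 44;  h_139 = 85;  h_140 = 35;  h_141 = 18
  h_142 = 75;  h_143 = 14;  h_144 = 7;  h_145 = 33;  h_146 = 59;  h_147 = 91
  h_148 = 45;  h_149 = 20;  h_150 = 82;  h_151 = 79;  h_152 = 5;  h_153 = 66
  h_154 = 78;  h_155 = 74;  h_156 = 49;  h_157 = 46;  h_158 = 20;  h_159 = 1
  h_160 = 0;  h_161 = 23;  h_162 = 51;  h_163 = 14;  h_164 = 92;  h_165 = 14
  h_166 = 1;  h_167 = 61;  h_168 = 53;  h_169 = 62;  h_170 = 36;  h_171 = 67
  h_172 = 48;  h_173 = 48;  h_174 = 14;  h_175 = 37;  h_176 = 67;  h_177 = 73
  h_178 = 10;  h_179 = 85;  h_180 = 10;  h_181 = 19;  h_182 = 1;  h_183 = 69
  h_184 = 75;  h_185 = 10;  h_186 = 22;  h_187 = 21;  h_188 = 68;  h_189 = 15
  h_190 = 66;  h_191 = 45;  h_192 = 73;  h_193 = 27;  h_194 = 61;  h_195 = 74
  h_196 = 50;  h_197 = 9;  h_198 = 76;  h_199 = 63;  h_200 = 37;  h_201 = 43
  h_202 = 45;  h_203 = 69;  h_204 = 5;  h_205 = 34;  h_206 = 95;  h_207 = 18
  h_208 = 3;  h_209 = 55;  h_210 = 76;  h_211 = 39;  h_212 = 69;  h_213 = 51
  h_214 = 26;  h_215 = 15;  h_216 = 64;  h_217 = 92;  h_218 = 66;  h_219 = 48
  h_220 = 52;  h_221 = 52;  h_222 = 72;  h_223 = 7;  h_224 = 41;  h_225 = 96
  h_226 = 13;  h_227 = 69;  h_228 = 78;  h_229 = 92;  h_230 = 62;  h_231 = 94
  h_232 = 50;  h_233 = 65;  h_234 = 77;  h_235 = 4;  h_236 = 83;  h_237 = 55
  h_238 = 55;  h_239 = 62;  h_240 = 51;  h_241 = 59;  h_242 = 68;  h_243 = 60
  h_244 = 83;  h_245 = 5;  h_246 = 4;  h_247 = 20;  h_248 = 93;  h_249 = 45
  h_250 = 57;  h_251 = 85;  h_252 = 9;  h_253 = 26;  h_254 = 51;  h_255 = 3
  h_256 = 13;  h_257 = 92;  h_258 = 11;  h_259 = 15;  h_260 = 15;  h_261 = 62
  h_262 = 95;  h_263 = 93;  h_264 = 65;  h_265 = 10;  h_266 = 10;  h_267 = 77
  h_268 = 10
h_269 = 66·10 + 7·77 + 20·10 + 76·10 = 25
h_270 = 66·25 + 7·10 + 20·77 + 76·10 = 43

43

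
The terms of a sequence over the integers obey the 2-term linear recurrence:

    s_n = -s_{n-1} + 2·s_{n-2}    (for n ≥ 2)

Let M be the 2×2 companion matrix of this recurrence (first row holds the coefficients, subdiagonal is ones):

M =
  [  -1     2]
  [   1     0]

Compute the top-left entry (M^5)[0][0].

(M^5)[0][0] is the top entry after applying M 5 times to the unit state (1, 0). Equivalently it is h_{6} for the auxiliary sequence (h_n) obeying the same recurrence with h_1 = 1 and h_i = 0 for 0 ≤ i < 1:
h_2 = -1·1 + 2·0 = -1
h_3 = -1·-1 + 2·1 = 3
h_4 = -1·3 + 2·-1 = -5
h_5 = -1·-5 + 2·3 = 11
h_6 = -1·11 + 2·-5 = -21

-21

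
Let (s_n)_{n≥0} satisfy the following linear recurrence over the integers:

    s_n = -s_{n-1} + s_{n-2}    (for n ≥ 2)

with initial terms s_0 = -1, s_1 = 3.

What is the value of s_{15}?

s_2 = -1·3 + 1·-1 = -4
s_3 = -1·-4 + 1·3 = 7
s_4 = -1·7 + 1·-4 = -11
s_5 = -1·-11 + 1·7 = 18
s_6 = -1·18 + 1·-11 = -29
s_7 = -1·-29 + 1·18 = 47
s_8 = -1·47 + 1·-29 = -76
s_9 = -1·-76 + 1·47 = 123
s_10 = -1·123 + 1·-76 = -199
s_11 = -1·-199 + 1·123 = 322
s_12 = -1·322 + 1·-199 = -521
s_13 = -1·-521 + 1·322 = 843
s_14 = -1·843 + 1·-521 = -1364
s_15 = -1·-1364 + 1·843 = 2207

2207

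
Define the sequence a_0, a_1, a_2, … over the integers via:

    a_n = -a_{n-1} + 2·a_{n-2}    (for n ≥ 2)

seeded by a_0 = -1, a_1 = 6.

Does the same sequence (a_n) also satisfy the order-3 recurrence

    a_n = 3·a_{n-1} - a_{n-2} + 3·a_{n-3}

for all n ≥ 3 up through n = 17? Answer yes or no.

Terms a_0..a_17: -1, 6, -8, 20, -36, 76, -148, 300, -596, 1196, -2388, 4780, -9556, 19116, -38228, 76460, -152916, 305836
n=3: candidate gives -33, actual a_3 = 20 ✗

no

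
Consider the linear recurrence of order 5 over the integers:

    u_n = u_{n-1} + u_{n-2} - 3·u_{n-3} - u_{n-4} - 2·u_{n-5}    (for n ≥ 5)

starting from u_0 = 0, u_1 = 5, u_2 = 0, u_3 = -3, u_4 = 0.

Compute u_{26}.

u_5 = 1·0 + 1·-3 + -3·0 + -1·5 + -2·0 = -8
u_6 = 1·-8 + 1·0 + -3·-3 + -1·0 + -2·5 = -9
u_7 = 1·-9 + 1·-8 + -3·0 + -1·-3 + -2·0 = -14
u_8 = 1·-14 + 1·-9 + -3·-8 + -1·0 + -2·-3 = 7
u_9 = 1·7 + 1·-14 + -3·-9 + -1·-8 + -2·0 = 28
u_10 = 1·28 + 1·7 + -3·-14 + -1·-9 + -2·-8 = 102
u_11 = 1·102 + 1·28 + -3·7 + -1·-14 + -2·-9 = 141
u_12 = 1·141 + 1·102 + -3·28 + -1·7 + -2·-14 = 180
u_13 = 1·180 + 1·141 + -3·102 + -1·28 + -2·7 = -27
u_14 = 1·-27 + 1·180 + -3·141 + -1·102 + -2·28 = -428
u_15 = 1·-428 + 1·-27 + -3·180 + -1·141 + -2·102 = -1340
u_16 = 1·-1340 + 1·-428 + -3·-27 + -1·180 + -2·141 = -2149
u_17 = 1·-2149 + 1·-1340 + -3·-428 + -1·-27 + -2·180 = -2538
u_18 = 1·-2538 + 1·-2149 + -3·-1340 + -1·-428 + -2·-27 = -185
u_19 = 1·-185 + 1·-2538 + -3·-2149 + -1·-1340 + -2·-428 = 5920
u_20 = 1·5920 + 1·-185 + -3·-2538 + -1·-2149 + -2·-1340 = 18178
u_21 = 1·18178 + 1·5920 + -3·-185 + -1·-2538 + -2·-2149 = 31489
u_22 = 1·31489 + 1·18178 + -3·5920 + -1·-185 + -2·-2538 = 37168
u_23 = 1·37168 + 1·31489 + -3·18178 + -1·5920 + -2·-185 = 8573
u_24 = 1·8573 + 1·37168 + -3·31489 + -1·18178 + -2·5920 = -78744
u_25 = 1·-78744 + 1·8573 + -3·37168 + -1·31489 + -2·18178 = -249520
u_26 = 1·-249520 + 1·-78744 + -3·8573 + -1·37168 + -2·31489 = -454129

-454129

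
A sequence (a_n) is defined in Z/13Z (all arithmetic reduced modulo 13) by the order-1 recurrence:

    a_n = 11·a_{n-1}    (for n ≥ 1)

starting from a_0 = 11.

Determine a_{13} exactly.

4

a_1 = 11·11 = 4
a_2 = 11·4 = 5
a_3 = 11·5 = 3
a_4 = 11·3 = 7
a_5 = 11·7 = 12
a_6 = 11·12 = 2
a_7 = 11·2 = 9
a_8 = 11·9 = 8
a_9 = 11·8 = 10
a_10 = 11·10 = 6
a_11 = 11·6 = 1
a_12 = 11·1 = 11
a_13 = 11·11 = 4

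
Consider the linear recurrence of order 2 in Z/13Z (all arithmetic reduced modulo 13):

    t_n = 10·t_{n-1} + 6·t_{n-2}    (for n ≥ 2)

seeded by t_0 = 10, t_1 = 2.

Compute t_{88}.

t_2 = 10·2 + 6·10 = 2
t_3 = 10·2 + 6·2 = 6
t_4 = 10·6 + 6·2 = 7
t_5 = 10·7 + 6·6 = 2
t_6 = 10·2 + 6·7 = 10
t_7 = 10·10 + 6·2 = 8
t_8 = 10·8 + 6·10 = 10
t_9 = 10·10 + 6·8 = 5
t_10 = 10·5 + 6·10 = 6
t_11 = 10·6 + 6·5 = 12
t_12 = 10·12 + 6·6 = 0
t_13 = 10·0 + 6·12 = 7
t_14 = 10·7 + 6·0 = 5
t_15 = 10·5 + 6·7 = 1
t_16 = 10·1 + 6·5 = 1
t_17 = 10·1 + 6·1 = 3
t_18 = 10·3 + 6·1 = 10
t_19 = 10·10 + 6·3 = 1
t_20 = 10·1 + 6·10 = 5
t_21 = 10·5 + 6·1 = 4
t_22 = 10·4 + 6·5 = 5
t_23 = 10·5 + 6·4 = 9
t_24 = 10·9 + 6·5 = 3
t_25 = 10·3 + 6·9 = 6
t_26 = 10·6 + 6·3 = 0
t_27 = 10·0 + 6·6 = 10
t_28 = 10·10 + 6·0 = 9
t_29 = 10·9 + 6·10 = 7
t_30 = 10·7 + 6·9 = 7
t_31 = 10·7 + 6·7 = 8
t_32 = 10·8 + 6·7 = 5
t_33 = 10·5 + 6·8 = 7
t_34 = 10·7 + 6·5 = 9
t_35 = 10·9 + 6·7 = 2
t_36 = 10·2 + 6·9 = 9
t_37 = 10·9 + 6·2 = 11
t_38 = 10·11 + 6·9 = 8
t_39 = 10·8 + 6·11 = 3
t_40 = 10·3 + 6·8 = 0
t_41 = 10·0 + 6·3 = 5
t_42 = 10·5 + 6·0 = 11
t_43 = 10·11 + 6·5 = 10
t_44 = 10·10 + 6·11 = 10
t_45 = 10·10 + 6·10 = 4
t_46 = 10·4 + 6·10 = 9
t_47 = 10·9 + 6·4 = 10
t_48 = 10·10 + 6·9 = 11
t_49 = 10·11 + 6·10 = 1
t_50 = 10·1 + 6·11 = 11
t_51 = 10·11 + 6·1 = 12
t_52 = 10·12 + 6·11 = 4
t_53 = 10·4 + 6·12 = 8
t_54 = 10·8 + 6·4 = 0
t_55 = 10·0 + 6·8 = 9
t_56 = 10·9 + 6·0 = 12
t_57 = 10·12 + 6·9 = 5
t_58 = 10·5 + 6·12 = 5
t_59 = 10·5 + 6·5 = 2
t_60 = 10·2 + 6·5 = 11
t_61 = 10·11 + 6·2 = 5
t_62 = 10·5 + 6·11 = 12
t_63 = 10·12 + 6·5 = 7
t_64 = 10·7 + 6·12 = 12
t_65 = 10·12 + 6·7 = 6
t_66 = 10·6 + 6·12 = 2
t_67 = 10·2 + 6·6 = 4
t_68 = 10·4 + 6·2 = 0
t_69 = 10·0 + 6·4 = 11
t_70 = 10·11 + 6·0 = 6
t_71 = 10·6 + 6·11 = 9
t_72 = 10·9 + 6·6 = 9
t_73 = 10·9 + 6·9 = 1
t_74 = 10·1 + 6·9 = 12
t_75 = 10·12 + 6·1 = 9
t_76 = 10·9 + 6·12 = 6
t_77 = 10·6 + 6·9 = 10
t_78 = 10·10 + 6·6 = 6
t_79 = 10·6 + 6·10 = 3
t_80 = 10·3 + 6·6 = 1
t_81 = 10·1 + 6·3 = 2
t_82 = 10·2 + 6·1 = 0
t_83 = 10·0 + 6·2 = 12
t_84 = 10·12 + 6·0 = 3
t_85 = 10·3 + 6·12 = 11
t_86 = 10·11 + 6·3 = 11
t_87 = 10·11 + 6·11 = 7
t_88 = 10·7 + 6·11 = 6

6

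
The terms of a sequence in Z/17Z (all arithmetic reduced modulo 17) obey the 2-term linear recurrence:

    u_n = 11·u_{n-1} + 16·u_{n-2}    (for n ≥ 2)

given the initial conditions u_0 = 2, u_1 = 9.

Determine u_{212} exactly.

u_2 = 11·9 + 16·2 = 12
u_3 = 11·12 + 16·9 = 4
u_4 = 11·4 + 16·12 = 15
u_5 = 11·15 + 16·4 = 8
u_6 = 11·8 + 16·15 = 5
u_7 = 11·5 + 16·8 = 13
u_8 = 11·13 + 16·5 = 2
u_9 = 11·2 + 16·13 = 9
(u_8, u_9) = (2, 9) = (u_0, u_1), so the sequence has period 8.
212 ≡ 4 (mod 8), hence u_212 = u_4 = 15.

15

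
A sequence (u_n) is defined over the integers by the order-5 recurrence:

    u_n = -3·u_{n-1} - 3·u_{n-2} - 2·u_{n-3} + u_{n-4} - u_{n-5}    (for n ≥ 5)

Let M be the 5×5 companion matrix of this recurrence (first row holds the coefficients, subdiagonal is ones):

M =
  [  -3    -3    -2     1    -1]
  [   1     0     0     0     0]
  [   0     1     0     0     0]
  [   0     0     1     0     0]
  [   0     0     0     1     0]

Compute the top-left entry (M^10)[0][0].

2566

(M^10)[0][0] is the top entry after applying M 10 times to the unit state (1, 0, 0, 0, 0). Equivalently it is h_{14} for the auxiliary sequence (h_n) obeying the same recurrence with h_4 = 1 and h_i = 0 for 0 ≤ i < 4:
h_5 = -3·1 + -3·0 + -2·0 + 1·0 + -1·0 = -3
h_6 = -3·-3 + -3·1 + -2·0 + 1·0 + -1·0 = 6
h_7 = -3·6 + -3·-3 + -2·1 + 1·0 + -1·0 = -11
h_8 = -3·-11 + -3·6 + -2·-3 + 1·1 + -1·0 = 22
h_9 = -3·22 + -3·-11 + -2·6 + 1·-3 + -1·1 = -49
h_10 = -3·-49 + -3·22 + -2·-11 + 1·6 + -1·-3 = 112
h_11 = -3·112 + -3·-49 + -2·22 + 1·-11 + -1·6 = -250
h_12 = -3·-250 + -3·112 + -2·-49 + 1·22 + -1·-11 = 545
h_13 = -3·545 + -3·-250 + -2·112 + 1·-49 + -1·22 = -1180
h_14 = -3·-1180 + -3·545 + -2·-250 + 1·112 + -1·-49 = 2566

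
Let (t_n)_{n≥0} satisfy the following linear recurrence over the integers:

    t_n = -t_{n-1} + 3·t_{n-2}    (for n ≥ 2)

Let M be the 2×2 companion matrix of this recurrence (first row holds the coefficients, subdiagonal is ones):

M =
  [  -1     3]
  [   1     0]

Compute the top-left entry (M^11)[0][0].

-6160

(M^11)[0][0] is the top entry after applying M 11 times to the unit state (1, 0). Equivalently it is h_{12} for the auxiliary sequence (h_n) obeying the same recurrence with h_1 = 1 and h_i = 0 for 0 ≤ i < 1:
h_2 = -1·1 + 3·0 = -1
h_3 = -1·-1 + 3·1 = 4
h_4 = -1·4 + 3·-1 = -7
h_5 = -1·-7 + 3·4 = 19
h_6 = -1·19 + 3·-7 = -40
h_7 = -1·-40 + 3·19 = 97
h_8 = -1·97 + 3·-40 = -217
h_9 = -1·-217 + 3·97 = 508
h_10 = -1·508 + 3·-217 = -1159
h_11 = -1·-1159 + 3·508 = 2683
h_12 = -1·2683 + 3·-1159 = -6160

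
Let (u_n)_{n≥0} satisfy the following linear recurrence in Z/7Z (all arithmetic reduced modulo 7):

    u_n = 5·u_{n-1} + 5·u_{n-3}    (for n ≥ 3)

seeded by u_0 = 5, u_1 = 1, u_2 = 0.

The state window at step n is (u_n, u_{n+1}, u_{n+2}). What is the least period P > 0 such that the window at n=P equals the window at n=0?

n=0: window = (5, 1, 0)
n=1: window = (1, 0, 4)
n=2: window = (0, 4, 4)
n=3: window = (4, 4, 6)
n=4: window = (4, 6, 1)
n=5: window = (6, 1, 4)
n=6: window = (1, 4, 1)
n=7: window = (4, 1, 3)
n=8: window = (1, 3, 0)
n=9: window = (3, 0, 5)
n=10: window = (0, 5, 5)
n=11: window = (5, 5, 4)
n=12: window = (5, 4, 3)
n=13: window = (4, 3, 5)
n=14: window = (3, 5, 3)
n=15: window = (5, 3, 2)
n=16: window = (3, 2, 0)
n=17: window = (2, 0, 1)
n=18: window = (0, 1, 1)
n=19: window = (1, 1, 5)
n=20: window = (1, 5, 2)
n=21: window = (5, 2, 1)
n=22: window = (2, 1, 2)
n=23: window = (1, 2, 6)
n=24: window = (2, 6, 0)
n=25: window = (6, 0, 3)
n=26: window = (0, 3, 3)
n=27: window = (3, 3, 1)
n=28: window = (3, 1, 6)
n=29: window = (1, 6, 3)
n=30: window = (6, 3, 6)
n=31: window = (3, 6, 4)
n=32: window = (6, 4, 0)
n=33: window = (4, 0, 2)
n=34: window = (0, 2, 2)
n=35: window = (2, 2, 3)
n=36: window = (2, 3, 4)
n=37: window = (3, 4, 2)
n=38: window = (4, 2, 4)
n=39: window = (2, 4, 5)
n=40: window = (4, 5, 0)
…
n=46: window = (5, 6, 5)
n=47: window = (6, 5, 1)
n=48: window = (5, 1, 0)
window at n=48 equals window at n=0 → period = 48

48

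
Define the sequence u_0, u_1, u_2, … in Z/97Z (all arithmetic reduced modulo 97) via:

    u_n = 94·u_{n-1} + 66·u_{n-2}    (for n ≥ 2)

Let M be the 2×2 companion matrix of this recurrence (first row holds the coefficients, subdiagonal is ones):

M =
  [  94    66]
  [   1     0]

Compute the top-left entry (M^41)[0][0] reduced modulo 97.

(M^41)[0][0] is the top entry after applying M 41 times to the unit state (1, 0). Equivalently it is h_{42} for the auxiliary sequence (h_n) obeying the same recurrence with h_1 = 1 and h_i = 0 for 0 ≤ i < 1:
h_2 = 94·1 + 66·0 = 94
h_3 = 94·94 + 66·1 = 75
h_4 = 94·75 + 66·94 = 62
h_5 = 94·62 + 66·75 = 11
h_6 = 94·11 + 66·62 = 82
h_7 = 94·82 + 66·11 = 92
h_8 = 94·92 + 66·82 = 92
h_9 = 94·92 + 66·92 = 73
h_10 = 94·73 + 66·92 = 33
h_11 = 94·33 + 66·73 = 63
h_12 = 94·63 + 66·33 = 49
h_13 = 94·49 + 66·63 = 34
h_14 = 94·34 + 66·49 = 28
h_15 = 94·28 + 66·34 = 26
h_16 = 94·26 + 66·28 = 24
h_17 = 94·24 + 66·26 = 92
h_18 = 94·92 + 66·24 = 47
h_19 = 94·47 + 66·92 = 14
h_20 = 94·14 + 66·47 = 53
h_21 = 94·53 + 66·14 = 86
h_22 = 94·86 + 66·53 = 39
h_23 = 94·39 + 66·86 = 30
h_24 = 94·30 + 66·39 = 59
h_25 = 94·59 + 66·30 = 57
h_26 = 94·57 + 66·59 = 37
h_27 = 94·37 + 66·57 = 62
h_28 = 94·62 + 66·37 = 25
h_29 = 94·25 + 66·62 = 40
h_30 = 94·40 + 66·25 = 75
h_31 = 94·75 + 66·40 = 87
h_32 = 94·87 + 66·75 = 33
h_33 = 94·33 + 66·87 = 17
h_34 = 94·17 + 66·33 = 90
h_35 = 94·90 + 66·17 = 76
h_36 = 94·76 + 66·90 = 86
h_37 = 94·86 + 66·76 = 5
h_38 = 94·5 + 66·86 = 35
h_39 = 94·35 + 66·5 = 31
h_40 = 94·31 + 66·35 = 83
h_41 = 94·83 + 66·31 = 51
h_42 = 94·51 + 66·83 = 87

87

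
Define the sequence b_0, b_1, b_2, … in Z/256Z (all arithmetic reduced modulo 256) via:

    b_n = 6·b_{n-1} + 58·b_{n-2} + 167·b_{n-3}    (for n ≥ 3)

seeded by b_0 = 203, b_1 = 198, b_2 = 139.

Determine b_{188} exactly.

211

b_3 = 6·139 + 58·198 + 167·203 = 139
b_4 = 6·139 + 58·139 + 167·198 = 234
b_5 = 6·234 + 58·139 + 167·139 = 167
b_6 = 6·167 + 58·234 + 167·139 = 155
b_7 = 6·155 + 58·167 + 167·234 = 30
b_8 = 6·30 + 58·155 + 167·167 = 195
Continuing the recurrence:
  b_9 = 123;  b_10 = 162;  b_11 = 223;  b_12 = 43;  b_13 = 54;  b_14 = 123
  b_15 = 43;  b_16 = 26;  b_17 = 151;  b_18 = 123;  b_19 = 14;  b_20 = 179
  b_21 = 155;  b_22 = 82;  b_23 = 207;  b_24 = 139;  b_25 = 166;  b_26 = 107
  b_27 = 203;  b_28 = 74;  b_29 = 135;  b_30 = 91;  b_31 = 254;  b_32 = 163
  b_33 = 187;  b_34 = 2;  b_35 = 191;  b_36 = 235;  b_37 = 22;  b_38 = 91
  b_39 = 107;  b_40 = 122;  b_41 = 119;  b_42 = 59;  b_43 = 238;  b_44 = 147
  b_45 = 219;  b_46 = 178;  b_47 = 175;  b_48 = 75;  b_49 = 134;  b_50 = 75
  b_51 = 11;  b_52 = 170;  b_53 = 103;  b_54 = 27;  b_55 = 222;  b_56 = 131
  b_57 = 251;  b_58 = 98;  b_59 = 159;  b_60 = 171;  b_61 = 246;  b_62 = 59
  b_63 = 171;  b_64 = 218;  b_65 = 87;  b_66 = 251;  b_67 = 206;  b_68 = 115
  b_69 = 27;  b_70 = 18;  b_71 = 143;  b_72 = 11;  b_73 = 102;  b_74 = 43
  b_75 = 75;  b_76 = 10;  b_77 = 71;  b_78 = 219;  b_79 = 190;  b_80 = 99
  b_81 = 59;  b_82 = 194;  b_83 = 127;  b_84 = 107;  b_85 = 214;  b_86 = 27
  b_87 = 235;  b_88 = 58;  b_89 = 55;  b_90 = 187;  b_91 = 174;  b_92 = 83
  b_93 = 91;  b_94 = 114;  b_95 = 111;  b_96 = 203;  b_97 = 70;  b_98 = 11
  b_99 = 139;  b_100 = 106;  b_101 = 39;  b_102 = 155;  b_103 = 158;  b_104 = 67
  b_105 = 123;  b_106 = 34;  b_107 = 95;  b_108 = 43;  b_109 = 182;  b_110 = 251
  b_111 = 43;  b_112 = 154;  b_113 = 23;  b_114 = 123;  b_115 = 142;  b_116 = 51
  b_117 = 155;  b_118 = 210;  b_119 = 79;  b_120 = 139;  b_121 = 38;  b_122 = 235
  b_123 = 203;  b_124 = 202;  b_125 = 7;  b_126 = 91;  b_127 = 126;  b_128 = 35
  b_129 = 187;  b_130 = 130;  b_131 = 63;  b_132 = 235;  b_133 = 150;  b_134 = 219
  b_135 = 107;  b_136 = 250;  b_137 = 247;  b_138 = 59;  b_139 = 110;  b_140 = 19
  b_141 = 219;  b_142 = 50;  b_143 = 47;  b_144 = 75;  b_145 = 6;  b_146 = 203
  b_147 = 11;  b_148 = 42;  b_149 = 231;  b_150 = 27;  b_151 = 94;  b_152 = 3
  b_153 = 251;  b_154 = 226;  b_155 = 31;  b_156 = 171;  b_157 = 118;  b_158 = 187
  b_159 = 171;  b_160 = 90;  b_161 = 215;  b_162 = 251;  b_163 = 78;  b_164 = 243
  b_165 = 27;  b_166 = 146;  b_167 = 15;  b_168 = 11;  b_169 = 230;  b_170 = 171
  b_171 = 75;  b_172 = 138;  b_173 = 199;  b_174 = 219;  b_175 = 62;  b_176 = 227
  b_177 = 59;  b_178 = 66;  b_179 = 255;  b_180 = 107;  b_181 = 86;  b_182 = 155
  b_183 = 235;  b_184 = 186;  b_185 = 183;  b_186 = 187
b_187 = 6·187 + 58·183 + 167·186 = 46
b_188 = 6·46 + 58·187 + 167·183 = 211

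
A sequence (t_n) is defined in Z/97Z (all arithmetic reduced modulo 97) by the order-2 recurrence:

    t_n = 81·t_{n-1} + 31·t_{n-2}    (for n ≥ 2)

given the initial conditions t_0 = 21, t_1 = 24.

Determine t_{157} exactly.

t_2 = 81·24 + 31·21 = 73
t_3 = 81·73 + 31·24 = 61
t_4 = 81·61 + 31·73 = 26
t_5 = 81·26 + 31·61 = 20
t_6 = 81·20 + 31·26 = 1
t_7 = 81·1 + 31·20 = 22
t_8 = 81·22 + 31·1 = 67
t_9 = 81·67 + 31·22 = 95
t_10 = 81·95 + 31·67 = 72
t_11 = 81·72 + 31·95 = 47
t_12 = 81·47 + 31·72 = 25
t_13 = 81·25 + 31·47 = 87
t_14 = 81·87 + 31·25 = 62
t_15 = 81·62 + 31·87 = 56
t_16 = 81·56 + 31·62 = 56
t_17 = 81·56 + 31·56 = 64
t_18 = 81·64 + 31·56 = 33
t_19 = 81·33 + 31·64 = 1
t_20 = 81·1 + 31·33 = 37
t_21 = 81·37 + 31·1 = 21
t_22 = 81·21 + 31·37 = 35
t_23 = 81·35 + 31·21 = 91
t_24 = 81·91 + 31·35 = 17
t_25 = 81·17 + 31·91 = 27
t_26 = 81·27 + 31·17 = 95
t_27 = 81·95 + 31·27 = 93
t_28 = 81·93 + 31·95 = 2
t_29 = 81·2 + 31·93 = 38
t_30 = 81·38 + 31·2 = 36
t_31 = 81·36 + 31·38 = 20
t_32 = 81·20 + 31·36 = 20
t_33 = 81·20 + 31·20 = 9
t_34 = 81·9 + 31·20 = 88
t_35 = 81·88 + 31·9 = 35
t_36 = 81·35 + 31·88 = 34
t_37 = 81·34 + 31·35 = 56
t_38 = 81·56 + 31·34 = 61
t_39 = 81·61 + 31·56 = 81
t_40 = 81·81 + 31·61 = 13
t_41 = 81·13 + 31·81 = 72
t_42 = 81·72 + 31·13 = 27
t_43 = 81·27 + 31·72 = 54
t_44 = 81·54 + 31·27 = 70
t_45 = 81·70 + 31·54 = 69
t_46 = 81·69 + 31·70 = 96
t_47 = 81·96 + 31·69 = 21
t_48 = 81·21 + 31·96 = 21
t_49 = 81·21 + 31·21 = 24
(t_48, t_49) = (21, 24) = (t_0, t_1), so the sequence has period 48.
157 ≡ 13 (mod 48), hence t_157 = t_13 = 87.

87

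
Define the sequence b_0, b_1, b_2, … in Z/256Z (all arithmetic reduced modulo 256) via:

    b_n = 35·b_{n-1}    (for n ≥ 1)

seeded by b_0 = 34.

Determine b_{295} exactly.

b_1 = 35·34 = 166
b_2 = 35·166 = 178
b_3 = 35·178 = 86
b_4 = 35·86 = 194
b_5 = 35·194 = 134
b_6 = 35·134 = 82
b_7 = 35·82 = 54
b_8 = 35·54 = 98
b_9 = 35·98 = 102
b_10 = 35·102 = 242
b_11 = 35·242 = 22
b_12 = 35·22 = 2
b_13 = 35·2 = 70
b_14 = 35·70 = 146
b_15 = 35·146 = 246
b_16 = 35·246 = 162
b_17 = 35·162 = 38
b_18 = 35·38 = 50
b_19 = 35·50 = 214
b_20 = 35·214 = 66
b_21 = 35·66 = 6
b_22 = 35·6 = 210
b_23 = 35·210 = 182
b_24 = 35·182 = 226
b_25 = 35·226 = 230
b_26 = 35·230 = 114
b_27 = 35·114 = 150
b_28 = 35·150 = 130
b_29 = 35·130 = 198
b_30 = 35·198 = 18
b_31 = 35·18 = 118
b_32 = 35·118 = 34
(b_32) = (34) = (b_0), so the sequence has period 32.
295 ≡ 7 (mod 32), hence b_295 = b_7 = 54.

54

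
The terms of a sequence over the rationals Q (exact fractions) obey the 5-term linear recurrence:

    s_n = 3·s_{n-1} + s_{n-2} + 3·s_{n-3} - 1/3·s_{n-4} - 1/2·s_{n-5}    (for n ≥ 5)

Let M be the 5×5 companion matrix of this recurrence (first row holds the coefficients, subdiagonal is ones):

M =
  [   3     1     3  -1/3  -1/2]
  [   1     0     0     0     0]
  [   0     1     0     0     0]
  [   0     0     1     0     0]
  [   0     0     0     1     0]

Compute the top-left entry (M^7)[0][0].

(M^7)[0][0] is the top entry after applying M 7 times to the unit state (1, 0, 0, 0, 0). Equivalently it is h_{11} for the auxiliary sequence (h_n) obeying the same recurrence with h_4 = 1 and h_i = 0 for 0 ≤ i < 4:
h_5 = 3·1 + 1·0 + 3·0 + -1/3·0 + -1/2·0 = 3
h_6 = 3·3 + 1·1 + 3·0 + -1/3·0 + -1/2·0 = 10
h_7 = 3·10 + 1·3 + 3·1 + -1/3·0 + -1/2·0 = 36
h_8 = 3·36 + 1·10 + 3·3 + -1/3·1 + -1/2·0 = 380/3
h_9 = 3·380/3 + 1·36 + 3·10 + -1/3·3 + -1/2·1 = 889/2
h_10 = 3·889/2 + 1·380/3 + 3·36 + -1/3·10 + -1/2·3 = 4690/3
h_11 = 3·4690/3 + 1·889/2 + 3·380/3 + -1/3·36 + -1/2·10 = 10995/2

10995/2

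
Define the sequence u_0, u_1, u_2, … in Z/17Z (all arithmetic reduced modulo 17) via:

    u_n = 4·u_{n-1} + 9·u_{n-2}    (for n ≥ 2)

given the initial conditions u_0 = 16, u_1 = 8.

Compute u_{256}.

16

u_2 = 4·8 + 9·16 = 6
u_3 = 4·6 + 9·8 = 11
u_4 = 4·11 + 9·6 = 13
u_5 = 4·13 + 9·11 = 15
u_6 = 4·15 + 9·13 = 7
u_7 = 4·7 + 9·15 = 10
u_8 = 4·10 + 9·7 = 1
u_9 = 4·1 + 9·10 = 9
u_10 = 4·9 + 9·1 = 11
u_11 = 4·11 + 9·9 = 6
u_12 = 4·6 + 9·11 = 4
u_13 = 4·4 + 9·6 = 2
u_14 = 4·2 + 9·4 = 10
u_15 = 4·10 + 9·2 = 7
u_16 = 4·7 + 9·10 = 16
u_17 = 4·16 + 9·7 = 8
(u_16, u_17) = (16, 8) = (u_0, u_1), so the sequence has period 16.
256 ≡ 0 (mod 16), hence u_256 = u_0 = 16.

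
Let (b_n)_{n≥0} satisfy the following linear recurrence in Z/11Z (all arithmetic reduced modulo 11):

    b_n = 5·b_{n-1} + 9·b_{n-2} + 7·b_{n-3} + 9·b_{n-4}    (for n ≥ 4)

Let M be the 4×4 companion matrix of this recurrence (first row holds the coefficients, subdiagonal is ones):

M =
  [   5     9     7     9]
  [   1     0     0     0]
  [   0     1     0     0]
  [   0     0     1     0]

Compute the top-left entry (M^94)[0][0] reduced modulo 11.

(M^94)[0][0] is the top entry after applying M 94 times to the unit state (1, 0, 0, 0). Equivalently it is h_{97} for the auxiliary sequence (h_n) obeying the same recurrence with h_3 = 1 and h_i = 0 for 0 ≤ i < 3:
h_4 = 5·1 + 9·0 + 7·0 + 9·0 = 5
h_5 = 5·5 + 9·1 + 7·0 + 9·0 = 1
h_6 = 5·1 + 9·5 + 7·1 + 9·0 = 2
h_7 = 5·2 + 9·1 + 7·5 + 9·1 = 8
h_8 = 5·8 + 9·2 + 7·1 + 9·5 = 0
h_9 = 5·0 + 9·8 + 7·2 + 9·1 = 7
h_10 = 5·7 + 9·0 + 7·8 + 9·2 = 10
h_11 = 5·10 + 9·7 + 7·0 + 9·8 = 9
h_12 = 5·9 + 9·10 + 7·7 + 9·0 = 8
h_13 = 5·8 + 9·9 + 7·10 + 9·7 = 1
h_14 = 5·1 + 9·8 + 7·9 + 9·10 = 10
h_15 = 5·10 + 9·1 + 7·8 + 9·9 = 9
h_16 = 5·9 + 9·10 + 7·1 + 9·8 = 5
h_17 = 5·5 + 9·9 + 7·10 + 9·1 = 9
h_18 = 5·9 + 9·5 + 7·9 + 9·10 = 1
h_19 = 5·1 + 9·9 + 7·5 + 9·9 = 4
h_20 = 5·4 + 9·1 + 7·9 + 9·5 = 5
h_21 = 5·5 + 9·4 + 7·1 + 9·9 = 6
h_22 = 5·6 + 9·5 + 7·4 + 9·1 = 2
h_23 = 5·2 + 9·6 + 7·5 + 9·4 = 3
h_24 = 5·3 + 9·2 + 7·6 + 9·5 = 10
h_25 = 5·10 + 9·3 + 7·2 + 9·6 = 2
h_26 = 5·2 + 9·10 + 7·3 + 9·2 = 7
h_27 = 5·7 + 9·2 + 7·10 + 9·3 = 7
h_28 = 5·7 + 9·7 + 7·2 + 9·10 = 4
h_29 = 5·4 + 9·7 + 7·7 + 9·2 = 7
h_30 = 5·7 + 9·4 + 7·7 + 9·7 = 7
h_31 = 5·7 + 9·7 + 7·4 + 9·7 = 2
h_32 = 5·2 + 9·7 + 7·7 + 9·4 = 4
h_33 = 5·4 + 9·2 + 7·7 + 9·7 = 7
h_34 = 5·7 + 9·4 + 7·2 + 9·7 = 5
h_35 = 5·5 + 9·7 + 7·4 + 9·2 = 2
h_36 = 5·2 + 9·5 + 7·7 + 9·4 = 8
h_37 = 5·8 + 9·2 + 7·5 + 9·7 = 2
h_38 = 5·2 + 9·8 + 7·2 + 9·5 = 9
h_39 = 5·9 + 9·2 + 7·8 + 9·2 = 5
h_40 = 5·5 + 9·9 + 7·2 + 9·8 = 5
h_41 = 5·5 + 9·5 + 7·9 + 9·2 = 8
h_42 = 5·8 + 9·5 + 7·5 + 9·9 = 3
h_43 = 5·3 + 9·8 + 7·5 + 9·5 = 2
h_44 = 5·2 + 9·3 + 7·8 + 9·5 = 6
h_45 = 5·6 + 9·2 + 7·3 + 9·8 = 9
h_46 = 5·9 + 9·6 + 7·2 + 9·3 = 8
h_47 = 5·8 + 9·9 + 7·6 + 9·2 = 5
h_48 = 5·5 + 9·8 + 7·9 + 9·6 = 5
h_49 = 5·5 + 9·5 + 7·8 + 9·9 = 9
h_50 = 5·9 + 9·5 + 7·5 + 9·8 = 10
h_51 = 5·10 + 9·9 + 7·5 + 9·5 = 2
h_52 = 5·2 + 9·10 + 7·9 + 9·5 = 10
h_53 = 5·10 + 9·2 + 7·10 + 9·9 = 10
h_54 = 5·10 + 9·10 + 7·2 + 9·10 = 2
h_55 = 5·2 + 9·10 + 7·10 + 9·2 = 1
h_56 = 5·1 + 9·2 + 7·10 + 9·10 = 7
h_57 = 5·7 + 9·1 + 7·2 + 9·10 = 5
h_58 = 5·5 + 9·7 + 7·1 + 9·2 = 3
h_59 = 5·3 + 9·5 + 7·7 + 9·1 = 8
h_60 = 5·8 + 9·3 + 7·5 + 9·7 = 0
h_61 = 5·0 + 9·8 + 7·3 + 9·5 = 6
h_62 = 5·6 + 9·0 + 7·8 + 9·3 = 3
h_63 = 5·3 + 9·6 + 7·0 + 9·8 = 9
h_64 = 5·9 + 9·3 + 7·6 + 9·0 = 4
h_65 = 5·4 + 9·9 + 7·3 + 9·6 = 0
h_66 = 5·0 + 9·4 + 7·9 + 9·3 = 5
h_67 = 5·5 + 9·0 + 7·4 + 9·9 = 2
h_68 = 5·2 + 9·5 + 7·0 + 9·4 = 3
h_69 = 5·3 + 9·2 + 7·5 + 9·0 = 2
h_70 = 5·2 + 9·3 + 7·2 + 9·5 = 8
h_71 = 5·8 + 9·2 + 7·3 + 9·2 = 9
h_72 = 5·9 + 9·8 + 7·2 + 9·3 = 4
h_73 = 5·4 + 9·9 + 7·8 + 9·2 = 10
h_74 = 5·10 + 9·4 + 7·9 + 9·8 = 1
h_75 = 5·1 + 9·10 + 7·4 + 9·9 = 6
h_76 = 5·6 + 9·1 + 7·10 + 9·4 = 2
h_77 = 5·2 + 9·6 + 7·1 + 9·10 = 7
h_78 = 5·7 + 9·2 + 7·6 + 9·1 = 5
h_79 = 5·5 + 9·7 + 7·2 + 9·6 = 2
h_80 = 5·2 + 9·5 + 7·7 + 9·2 = 1
h_81 = 5·1 + 9·2 + 7·5 + 9·7 = 0
h_82 = 5·0 + 9·1 + 7·2 + 9·5 = 2
h_83 = 5·2 + 9·0 + 7·1 + 9·2 = 2
h_84 = 5·2 + 9·2 + 7·0 + 9·1 = 4
h_85 = 5·4 + 9·2 + 7·2 + 9·0 = 8
h_86 = 5·8 + 9·4 + 7·2 + 9·2 = 9
h_87 = 5·9 + 9·8 + 7·4 + 9·2 = 9
h_88 = 5·9 + 9·9 + 7·8 + 9·4 = 9
h_89 = 5·9 + 9·9 + 7·9 + 9·8 = 8
h_90 = 5·8 + 9·9 + 7·9 + 9·9 = 1
h_91 = 5·1 + 9·8 + 7·9 + 9·9 = 1
h_92 = 5·1 + 9·1 + 7·8 + 9·9 = 8
h_93 = 5·8 + 9·1 + 7·1 + 9·8 = 7
h_94 = 5·7 + 9·8 + 7·1 + 9·1 = 2
h_95 = 5·2 + 9·7 + 7·8 + 9·1 = 6
h_96 = 5·6 + 9·2 + 7·7 + 9·8 = 4
h_97 = 5·4 + 9·6 + 7·2 + 9·7 = 8

8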